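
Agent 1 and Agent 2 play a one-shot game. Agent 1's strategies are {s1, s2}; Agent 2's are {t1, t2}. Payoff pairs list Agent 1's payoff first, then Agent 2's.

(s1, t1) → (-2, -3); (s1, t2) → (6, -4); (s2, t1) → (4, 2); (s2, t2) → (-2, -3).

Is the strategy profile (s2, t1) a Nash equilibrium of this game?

Holding Agent 2 at t1: Agent 1 gets 4 from s2, versus -2 from s1. No profitable deviation for Agent 1.
Holding Agent 1 at s2: Agent 2 gets 2 from t1, versus -3 from t2. No profitable deviation for Agent 2 either.

Yes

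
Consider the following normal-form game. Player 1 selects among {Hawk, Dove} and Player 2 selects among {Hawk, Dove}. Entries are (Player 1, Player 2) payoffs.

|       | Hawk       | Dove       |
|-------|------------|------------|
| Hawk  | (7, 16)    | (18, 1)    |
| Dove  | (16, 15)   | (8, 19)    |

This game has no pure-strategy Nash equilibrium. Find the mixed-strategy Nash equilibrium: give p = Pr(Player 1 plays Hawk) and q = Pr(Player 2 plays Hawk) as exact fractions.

Each player's mixing probability is pinned down by making the *other* player indifferent.
Player 2 indifferent between Hawk and Dove: p·16 + (1−p)·15 = p·1 + (1−p)·19 ⟹ 15 + 1p = 19 + (-18)p ⟹ p = 4/19.
Player 1 indifferent between Hawk and Dove: q·7 + (1−q)·18 = q·16 + (1−q)·8 ⟹ 18 + (-11)q = 8 + 8q ⟹ q = 10/19.

p = 4/19, q = 10/19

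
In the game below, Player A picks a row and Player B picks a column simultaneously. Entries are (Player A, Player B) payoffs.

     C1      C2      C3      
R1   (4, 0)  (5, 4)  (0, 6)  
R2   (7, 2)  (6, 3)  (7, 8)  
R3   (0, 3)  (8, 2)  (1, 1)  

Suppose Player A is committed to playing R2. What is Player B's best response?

C3

With Player A fixed at R2, Player B's payoffs are: C1 → 2, C2 → 3, C3 → 8.
The maximum is 8, achieved by C3.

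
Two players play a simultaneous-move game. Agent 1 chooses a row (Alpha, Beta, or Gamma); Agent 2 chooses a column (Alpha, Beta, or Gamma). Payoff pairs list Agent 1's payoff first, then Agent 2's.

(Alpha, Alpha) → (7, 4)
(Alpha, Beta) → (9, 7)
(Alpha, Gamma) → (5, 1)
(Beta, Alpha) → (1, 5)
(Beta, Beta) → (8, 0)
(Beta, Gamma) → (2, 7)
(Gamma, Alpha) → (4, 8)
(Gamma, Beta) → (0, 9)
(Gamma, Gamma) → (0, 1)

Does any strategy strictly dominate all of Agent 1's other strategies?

Alpha

Check whether one of Agent 1's strategies beats all alternatives regardless of what the opponent does.
Alpha strictly dominates: vs Alpha: 7 > each of {1, 4}; vs Beta: 9 > each of {8, 0}; vs Gamma: 5 > each of {2, 0}.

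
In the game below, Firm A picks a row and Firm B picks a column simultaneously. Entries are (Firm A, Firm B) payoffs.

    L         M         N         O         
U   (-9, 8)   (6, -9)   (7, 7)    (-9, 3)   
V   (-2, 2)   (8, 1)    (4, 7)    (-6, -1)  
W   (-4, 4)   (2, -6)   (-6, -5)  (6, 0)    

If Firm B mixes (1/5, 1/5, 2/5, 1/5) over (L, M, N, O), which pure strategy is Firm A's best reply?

Firm A's best reply maximizes expected payoff against the mix.
U: (1/5)·(-9) + (1/5)·6 + (2/5)·7 + (1/5)·(-9) = 2/5
V: (1/5)·(-2) + (1/5)·8 + (2/5)·4 + (1/5)·(-6) = 8/5
W: (1/5)·(-4) + (1/5)·2 + (2/5)·(-6) + (1/5)·6 = -8/5
Highest expected payoff is 8/5, from V.

V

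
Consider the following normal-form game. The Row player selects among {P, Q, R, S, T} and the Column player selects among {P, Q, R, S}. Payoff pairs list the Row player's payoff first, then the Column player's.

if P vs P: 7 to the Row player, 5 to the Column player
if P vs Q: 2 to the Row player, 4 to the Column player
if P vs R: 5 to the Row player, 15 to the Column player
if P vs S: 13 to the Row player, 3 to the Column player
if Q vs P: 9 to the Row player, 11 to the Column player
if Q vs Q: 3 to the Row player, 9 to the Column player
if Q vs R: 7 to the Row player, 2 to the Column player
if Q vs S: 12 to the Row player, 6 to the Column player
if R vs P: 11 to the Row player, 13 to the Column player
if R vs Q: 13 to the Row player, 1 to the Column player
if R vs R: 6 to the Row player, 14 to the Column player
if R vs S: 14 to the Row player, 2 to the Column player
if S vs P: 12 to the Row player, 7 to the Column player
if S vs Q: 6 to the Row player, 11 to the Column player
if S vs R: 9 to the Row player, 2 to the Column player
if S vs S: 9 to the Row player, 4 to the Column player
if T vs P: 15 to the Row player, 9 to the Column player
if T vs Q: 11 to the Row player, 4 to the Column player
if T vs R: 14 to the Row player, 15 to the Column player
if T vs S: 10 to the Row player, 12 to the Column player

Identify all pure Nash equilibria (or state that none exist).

Find each player's best response to every opponent strategy; NE are the intersections.
The Row player's best responses — vs P: T (payoff 15); vs Q: R (payoff 13); vs R: T (payoff 14); vs S: R (payoff 14).
The Column player's best responses — vs P: R (payoff 15); vs Q: P (payoff 11); vs R: R (payoff 14); vs S: Q (payoff 11); vs T: R (payoff 15).
The only mutual best response is (T, R); neither player gains by switching there.

(T, R)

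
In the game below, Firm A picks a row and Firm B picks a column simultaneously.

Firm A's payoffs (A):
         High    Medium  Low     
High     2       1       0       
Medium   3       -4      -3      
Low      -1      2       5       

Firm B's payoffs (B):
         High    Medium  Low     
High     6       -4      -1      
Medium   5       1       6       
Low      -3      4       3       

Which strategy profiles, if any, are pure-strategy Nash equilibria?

(Low, Medium)

Find each player's best response to every opponent strategy; NE are the intersections.
Firm A's best responses — vs High: Medium (payoff 3); vs Medium: Low (payoff 2); vs Low: Low (payoff 5).
Firm B's best responses — vs High: High (payoff 6); vs Medium: Low (payoff 6); vs Low: Medium (payoff 4).
The only mutual best response is (Low, Medium); neither player gains by switching there.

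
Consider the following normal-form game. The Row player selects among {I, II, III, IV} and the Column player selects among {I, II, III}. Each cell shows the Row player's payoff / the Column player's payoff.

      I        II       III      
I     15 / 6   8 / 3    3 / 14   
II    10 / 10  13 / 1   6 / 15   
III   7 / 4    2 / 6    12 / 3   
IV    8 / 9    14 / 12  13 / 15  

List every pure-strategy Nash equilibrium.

Find each player's best response to every opponent strategy; NE are the intersections.
The Row player's best responses — vs I: I (payoff 15); vs II: IV (payoff 14); vs III: IV (payoff 13).
The Column player's best responses — vs I: III (payoff 14); vs II: III (payoff 15); vs III: II (payoff 6); vs IV: III (payoff 15).
The only mutual best response is (IV, III); neither player gains by switching there.

(IV, III)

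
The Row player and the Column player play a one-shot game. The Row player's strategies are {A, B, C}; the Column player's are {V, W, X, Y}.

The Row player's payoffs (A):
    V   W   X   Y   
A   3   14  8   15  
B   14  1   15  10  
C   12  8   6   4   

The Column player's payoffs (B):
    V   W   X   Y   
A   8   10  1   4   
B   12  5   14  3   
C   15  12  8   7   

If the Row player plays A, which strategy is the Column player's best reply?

With the Row player fixed at A, the Column player's payoffs are: V → 8, W → 10, X → 1, Y → 4.
The maximum is 10, achieved by W.

W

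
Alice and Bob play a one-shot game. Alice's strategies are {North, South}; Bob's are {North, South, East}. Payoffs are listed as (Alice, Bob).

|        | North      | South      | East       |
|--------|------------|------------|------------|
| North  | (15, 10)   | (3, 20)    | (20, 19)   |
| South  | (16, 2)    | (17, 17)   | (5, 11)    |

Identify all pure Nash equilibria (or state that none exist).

Check mutual best responses: a cell is a NE iff neither player can gain by unilaterally deviating.
Alice's best responses — vs North: South (payoff 16); vs South: South (payoff 17); vs East: North (payoff 20).
Bob's best responses — vs North: South (payoff 20); vs South: South (payoff 17).
The only mutual best response is (South, South); neither player gains by switching there.

(South, South)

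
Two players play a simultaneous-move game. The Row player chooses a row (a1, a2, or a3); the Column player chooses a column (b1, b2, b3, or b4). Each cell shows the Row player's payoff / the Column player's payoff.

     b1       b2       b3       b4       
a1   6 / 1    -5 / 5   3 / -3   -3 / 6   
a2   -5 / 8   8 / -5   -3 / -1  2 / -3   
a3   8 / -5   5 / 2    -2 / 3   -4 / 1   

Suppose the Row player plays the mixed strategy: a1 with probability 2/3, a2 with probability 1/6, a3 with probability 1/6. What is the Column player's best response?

Compute the Column player's expected payoff from each pure strategy against the given mix.
b1: (2/3)·1 + (1/6)·8 + (1/6)·(-5) = 7/6
b2: (2/3)·5 + (1/6)·(-5) + (1/6)·2 = 17/6
b3: (2/3)·(-3) + (1/6)·(-1) + (1/6)·3 = -5/3
b4: (2/3)·6 + (1/6)·(-3) + (1/6)·1 = 11/3
Highest expected payoff is 11/3, from b4.

b4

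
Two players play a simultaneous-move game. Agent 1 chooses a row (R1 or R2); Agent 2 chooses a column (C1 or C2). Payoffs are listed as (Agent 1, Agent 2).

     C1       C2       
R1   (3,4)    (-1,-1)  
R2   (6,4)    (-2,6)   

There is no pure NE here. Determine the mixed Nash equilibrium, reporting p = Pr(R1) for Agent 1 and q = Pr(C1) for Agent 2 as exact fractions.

In a mixed NE each player is indifferent between their pure strategies, so the opponent's mix sets the indifference.
Agent 2 indifferent between C1 and C2: p·4 + (1−p)·4 = p·(-1) + (1−p)·6 ⟹ 4 + 0p = 6 + (-7)p ⟹ p = 2/7.
Agent 1 indifferent between R1 and R2: q·3 + (1−q)·(-1) = q·6 + (1−q)·(-2) ⟹ (-1) + 4q = (-2) + 8q ⟹ q = 1/4.

p = 2/7, q = 1/4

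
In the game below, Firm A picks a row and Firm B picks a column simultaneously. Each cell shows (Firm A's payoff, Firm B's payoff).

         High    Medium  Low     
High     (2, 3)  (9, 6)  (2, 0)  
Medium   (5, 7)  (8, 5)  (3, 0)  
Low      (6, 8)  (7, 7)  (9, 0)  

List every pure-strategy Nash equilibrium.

Find each player's best response to every opponent strategy; NE are the intersections.
Firm A's best responses — vs High: Low (payoff 6); vs Medium: High (payoff 9); vs Low: Low (payoff 9).
Firm B's best responses — vs High: Medium (payoff 6); vs Medium: High (payoff 7); vs Low: High (payoff 8).
Mutual best responses occur at (High, Medium) and (Low, High); at each, neither player gains by switching.

(High, Medium) and (Low, High)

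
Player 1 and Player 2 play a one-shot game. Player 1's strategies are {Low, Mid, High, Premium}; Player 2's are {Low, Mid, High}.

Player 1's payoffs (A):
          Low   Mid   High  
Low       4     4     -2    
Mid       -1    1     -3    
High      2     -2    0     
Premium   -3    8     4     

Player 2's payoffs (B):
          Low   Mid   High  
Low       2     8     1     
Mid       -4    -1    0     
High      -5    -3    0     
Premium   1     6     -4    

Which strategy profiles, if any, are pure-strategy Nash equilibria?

(Premium, Mid)

Find each player's best response to every opponent strategy; NE are the intersections.
Player 1's best responses — vs Low: Low (payoff 4); vs Mid: Premium (payoff 8); vs High: Premium (payoff 4).
Player 2's best responses — vs Low: Mid (payoff 8); vs Mid: High (payoff 0); vs High: High (payoff 0); vs Premium: Mid (payoff 6).
The only mutual best response is (Premium, Mid); neither player gains by switching there.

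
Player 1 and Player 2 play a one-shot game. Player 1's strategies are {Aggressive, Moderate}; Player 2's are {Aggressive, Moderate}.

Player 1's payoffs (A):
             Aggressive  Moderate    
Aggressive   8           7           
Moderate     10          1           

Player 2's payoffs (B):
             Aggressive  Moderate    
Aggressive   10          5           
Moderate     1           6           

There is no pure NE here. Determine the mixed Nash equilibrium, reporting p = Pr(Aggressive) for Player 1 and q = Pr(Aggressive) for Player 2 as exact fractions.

In a mixed NE each player is indifferent between their pure strategies, so the opponent's mix sets the indifference.
Player 2 indifferent between Aggressive and Moderate: p·10 + (1−p)·1 = p·5 + (1−p)·6 ⟹ 1 + 9p = 6 + (-1)p ⟹ p = 1/2.
Player 1 indifferent between Aggressive and Moderate: q·8 + (1−q)·7 = q·10 + (1−q)·1 ⟹ 7 + 1q = 1 + 9q ⟹ q = 3/4.

p = 1/2, q = 3/4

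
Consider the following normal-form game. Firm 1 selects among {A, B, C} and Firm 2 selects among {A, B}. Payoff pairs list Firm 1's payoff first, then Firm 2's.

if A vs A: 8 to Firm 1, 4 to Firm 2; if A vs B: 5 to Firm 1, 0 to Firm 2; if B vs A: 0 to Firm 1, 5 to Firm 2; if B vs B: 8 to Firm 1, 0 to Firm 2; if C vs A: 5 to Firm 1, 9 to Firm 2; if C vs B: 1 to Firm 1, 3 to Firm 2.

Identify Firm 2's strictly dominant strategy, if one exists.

Check whether one of Firm 2's strategies beats all alternatives regardless of what the opponent does.
A strictly dominates: vs A: 4 > 0; vs B: 5 > 0; vs C: 9 > 3.

A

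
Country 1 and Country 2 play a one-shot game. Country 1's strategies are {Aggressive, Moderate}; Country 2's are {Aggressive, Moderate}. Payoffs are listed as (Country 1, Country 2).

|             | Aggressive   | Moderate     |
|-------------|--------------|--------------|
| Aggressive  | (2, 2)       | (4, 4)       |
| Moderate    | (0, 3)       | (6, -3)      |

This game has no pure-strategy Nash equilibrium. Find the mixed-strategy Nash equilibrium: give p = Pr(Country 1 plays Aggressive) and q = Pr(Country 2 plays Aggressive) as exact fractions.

p = 3/4, q = 1/2

Each player's mixing probability is pinned down by making the *other* player indifferent.
Country 2 indifferent between Aggressive and Moderate: p·2 + (1−p)·3 = p·4 + (1−p)·(-3) ⟹ 3 + (-1)p = (-3) + 7p ⟹ p = 3/4.
Country 1 indifferent between Aggressive and Moderate: q·2 + (1−q)·4 = q·0 + (1−q)·6 ⟹ 4 + (-2)q = 6 + (-6)q ⟹ q = 1/2.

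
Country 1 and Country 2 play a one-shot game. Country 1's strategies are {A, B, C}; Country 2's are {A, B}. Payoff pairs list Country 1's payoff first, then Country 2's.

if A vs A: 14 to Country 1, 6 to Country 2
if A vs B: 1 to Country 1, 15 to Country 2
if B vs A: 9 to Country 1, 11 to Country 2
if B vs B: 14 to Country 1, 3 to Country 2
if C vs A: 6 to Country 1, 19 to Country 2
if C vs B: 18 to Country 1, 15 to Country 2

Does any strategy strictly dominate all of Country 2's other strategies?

No strictly dominant strategy

Check whether one of Country 2's strategies beats all alternatives regardless of what the opponent does.
A is not dominant: against A, B gives 15 > 6.
B is not dominant: against B, A gives 11 > 3.
No single strategy is best against every opponent action.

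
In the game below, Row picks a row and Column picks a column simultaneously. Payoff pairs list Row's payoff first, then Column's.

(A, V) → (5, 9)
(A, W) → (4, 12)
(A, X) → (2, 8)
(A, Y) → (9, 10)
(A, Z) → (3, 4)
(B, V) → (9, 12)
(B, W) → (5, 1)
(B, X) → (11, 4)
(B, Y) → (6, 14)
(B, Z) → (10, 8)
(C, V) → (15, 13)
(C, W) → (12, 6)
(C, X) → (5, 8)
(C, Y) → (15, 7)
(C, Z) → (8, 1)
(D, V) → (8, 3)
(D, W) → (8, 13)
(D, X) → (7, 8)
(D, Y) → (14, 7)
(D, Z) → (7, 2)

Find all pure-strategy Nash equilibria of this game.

(C, V)

A profile is a Nash equilibrium when each player is best-responding to the other.
Row's best responses — vs V: C (payoff 15); vs W: C (payoff 12); vs X: B (payoff 11); vs Y: C (payoff 15); vs Z: B (payoff 10).
Column's best responses — vs A: W (payoff 12); vs B: Y (payoff 14); vs C: V (payoff 13); vs D: W (payoff 13).
The only mutual best response is (C, V); neither player gains by switching there.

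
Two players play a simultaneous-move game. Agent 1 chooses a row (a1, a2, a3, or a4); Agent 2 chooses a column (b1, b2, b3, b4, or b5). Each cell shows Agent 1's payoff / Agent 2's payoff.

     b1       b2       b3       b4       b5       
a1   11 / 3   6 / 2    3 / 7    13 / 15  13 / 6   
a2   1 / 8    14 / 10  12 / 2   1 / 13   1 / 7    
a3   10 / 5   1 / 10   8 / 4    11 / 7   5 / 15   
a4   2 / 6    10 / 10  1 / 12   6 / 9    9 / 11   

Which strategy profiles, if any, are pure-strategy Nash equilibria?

Check mutual best responses: a cell is a NE iff neither player can gain by unilaterally deviating.
Agent 1's best responses — vs b1: a1 (payoff 11); vs b2: a2 (payoff 14); vs b3: a2 (payoff 12); vs b4: a1 (payoff 13); vs b5: a1 (payoff 13).
Agent 2's best responses — vs a1: b4 (payoff 15); vs a2: b4 (payoff 13); vs a3: b5 (payoff 15); vs a4: b3 (payoff 12).
The only mutual best response is (a1, b4); neither player gains by switching there.

(a1, b4)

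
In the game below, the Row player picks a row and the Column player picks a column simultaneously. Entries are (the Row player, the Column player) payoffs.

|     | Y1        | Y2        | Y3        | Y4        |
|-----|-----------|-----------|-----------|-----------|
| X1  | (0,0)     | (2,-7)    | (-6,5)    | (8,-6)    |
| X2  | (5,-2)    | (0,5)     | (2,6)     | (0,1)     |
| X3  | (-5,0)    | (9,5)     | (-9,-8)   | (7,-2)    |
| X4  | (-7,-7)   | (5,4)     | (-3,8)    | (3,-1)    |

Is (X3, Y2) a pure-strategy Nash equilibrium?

Holding the Column player at Y2: the Row player gets 9 from X3, versus 2 from X1, 0 from X2, 5 from X4. No profitable deviation for the Row player.
Holding the Row player at X3: the Column player gets 5 from Y2, versus 0 from Y1, -8 from Y3, -2 from Y4. No profitable deviation for the Column player either.

Yes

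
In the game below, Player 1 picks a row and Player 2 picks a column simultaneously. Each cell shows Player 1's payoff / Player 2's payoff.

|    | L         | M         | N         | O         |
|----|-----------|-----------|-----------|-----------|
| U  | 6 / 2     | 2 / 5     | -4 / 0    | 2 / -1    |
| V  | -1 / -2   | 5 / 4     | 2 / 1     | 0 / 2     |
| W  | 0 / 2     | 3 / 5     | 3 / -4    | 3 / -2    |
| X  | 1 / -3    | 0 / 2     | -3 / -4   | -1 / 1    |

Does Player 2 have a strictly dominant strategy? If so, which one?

M

Check whether one of Player 2's strategies beats all alternatives regardless of what the opponent does.
M strictly dominates: vs U: 5 > each of {2, 0, -1}; vs V: 4 > each of {-2, 1, 2}; vs W: 5 > each of {2, -4, -2}; vs X: 2 > each of {-3, -4, 1}.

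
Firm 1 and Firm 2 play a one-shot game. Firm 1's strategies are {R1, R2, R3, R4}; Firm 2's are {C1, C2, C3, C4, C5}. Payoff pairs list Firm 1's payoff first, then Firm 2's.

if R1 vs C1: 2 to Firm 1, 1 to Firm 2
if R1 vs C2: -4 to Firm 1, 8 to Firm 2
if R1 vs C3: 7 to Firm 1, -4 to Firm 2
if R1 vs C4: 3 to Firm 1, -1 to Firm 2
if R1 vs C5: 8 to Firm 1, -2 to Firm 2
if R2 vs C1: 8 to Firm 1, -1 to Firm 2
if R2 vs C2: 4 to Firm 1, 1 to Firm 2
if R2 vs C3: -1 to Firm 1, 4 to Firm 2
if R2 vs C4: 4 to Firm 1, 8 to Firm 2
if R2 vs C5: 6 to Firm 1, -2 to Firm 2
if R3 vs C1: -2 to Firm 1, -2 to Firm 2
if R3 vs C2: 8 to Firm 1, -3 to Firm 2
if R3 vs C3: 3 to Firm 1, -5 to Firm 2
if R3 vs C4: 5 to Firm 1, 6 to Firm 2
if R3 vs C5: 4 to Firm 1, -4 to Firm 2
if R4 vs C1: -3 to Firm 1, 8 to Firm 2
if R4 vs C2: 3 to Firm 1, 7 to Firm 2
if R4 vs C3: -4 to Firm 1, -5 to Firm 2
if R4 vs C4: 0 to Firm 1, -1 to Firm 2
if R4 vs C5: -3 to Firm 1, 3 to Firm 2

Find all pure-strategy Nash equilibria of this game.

A profile is a Nash equilibrium when each player is best-responding to the other.
Firm 1's best responses — vs C1: R2 (payoff 8); vs C2: R3 (payoff 8); vs C3: R1 (payoff 7); vs C4: R3 (payoff 5); vs C5: R1 (payoff 8).
Firm 2's best responses — vs R1: C2 (payoff 8); vs R2: C4 (payoff 8); vs R3: C4 (payoff 6); vs R4: C1 (payoff 8).
The only mutual best response is (R3, C4); neither player gains by switching there.

(R3, C4)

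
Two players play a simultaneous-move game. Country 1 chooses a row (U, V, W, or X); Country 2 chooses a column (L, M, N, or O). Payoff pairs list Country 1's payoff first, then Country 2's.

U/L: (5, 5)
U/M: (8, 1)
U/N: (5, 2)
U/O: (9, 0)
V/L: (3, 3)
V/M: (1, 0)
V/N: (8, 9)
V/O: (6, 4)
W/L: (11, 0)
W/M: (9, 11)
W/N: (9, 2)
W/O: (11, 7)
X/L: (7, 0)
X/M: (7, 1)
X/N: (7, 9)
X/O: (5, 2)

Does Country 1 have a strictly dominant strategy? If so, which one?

A strategy is strictly dominant if it gives Country 1 a strictly higher payoff than every other strategy, against every choice by the opponent.
W strictly dominates: vs L: 11 > each of {5, 3, 7}; vs M: 9 > each of {8, 1, 7}; vs N: 9 > each of {5, 8, 7}; vs O: 11 > each of {9, 6, 5}.

W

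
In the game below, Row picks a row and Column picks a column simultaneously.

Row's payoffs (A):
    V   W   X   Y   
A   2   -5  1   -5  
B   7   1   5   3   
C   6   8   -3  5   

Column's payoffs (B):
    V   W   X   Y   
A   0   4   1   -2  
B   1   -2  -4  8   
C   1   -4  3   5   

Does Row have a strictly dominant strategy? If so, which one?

None

Check whether one of Row's strategies beats all alternatives regardless of what the opponent does.
A is not dominant: against V, B gives 7 > 2.
B is not dominant: against W, C gives 8 > 1.
C is not dominant: against V, B gives 7 > 6.
No single strategy is best against every opponent action.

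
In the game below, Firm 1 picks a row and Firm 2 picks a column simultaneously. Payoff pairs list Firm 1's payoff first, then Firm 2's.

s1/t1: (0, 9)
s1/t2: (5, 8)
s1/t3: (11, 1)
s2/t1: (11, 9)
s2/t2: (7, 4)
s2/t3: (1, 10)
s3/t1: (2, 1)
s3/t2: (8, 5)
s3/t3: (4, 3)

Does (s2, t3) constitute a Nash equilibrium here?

No

Holding Firm 2 at t3: Firm 1 gets 1 from s2 but could get 11 by switching to s1. Firm 1 has a profitable deviation.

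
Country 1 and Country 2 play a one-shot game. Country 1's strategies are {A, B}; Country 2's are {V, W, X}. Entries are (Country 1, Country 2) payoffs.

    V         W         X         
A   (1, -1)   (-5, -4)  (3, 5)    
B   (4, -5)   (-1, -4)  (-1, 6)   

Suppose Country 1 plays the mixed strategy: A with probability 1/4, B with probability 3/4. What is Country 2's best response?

Compute Country 2's expected payoff from each pure strategy against the given mix.
V: (1/4)·(-1) + (3/4)·(-5) = -4
W: (1/4)·(-4) + (3/4)·(-4) = -4
X: (1/4)·5 + (3/4)·6 = 23/4
Highest expected payoff is 23/4, from X.

X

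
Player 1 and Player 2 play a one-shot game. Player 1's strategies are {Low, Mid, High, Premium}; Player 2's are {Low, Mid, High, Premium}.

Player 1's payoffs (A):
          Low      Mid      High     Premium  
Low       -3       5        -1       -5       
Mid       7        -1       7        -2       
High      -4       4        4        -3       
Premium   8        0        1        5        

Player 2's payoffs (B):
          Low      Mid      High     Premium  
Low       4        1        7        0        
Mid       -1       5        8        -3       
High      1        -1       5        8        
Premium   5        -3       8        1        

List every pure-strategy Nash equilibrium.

A profile is a Nash equilibrium when each player is best-responding to the other.
Player 1's best responses — vs Low: Premium (payoff 8); vs Mid: Low (payoff 5); vs High: Mid (payoff 7); vs Premium: Premium (payoff 5).
Player 2's best responses — vs Low: High (payoff 7); vs Mid: High (payoff 8); vs High: Premium (payoff 8); vs Premium: High (payoff 8).
The only mutual best response is (Mid, High); neither player gains by switching there.

(Mid, High)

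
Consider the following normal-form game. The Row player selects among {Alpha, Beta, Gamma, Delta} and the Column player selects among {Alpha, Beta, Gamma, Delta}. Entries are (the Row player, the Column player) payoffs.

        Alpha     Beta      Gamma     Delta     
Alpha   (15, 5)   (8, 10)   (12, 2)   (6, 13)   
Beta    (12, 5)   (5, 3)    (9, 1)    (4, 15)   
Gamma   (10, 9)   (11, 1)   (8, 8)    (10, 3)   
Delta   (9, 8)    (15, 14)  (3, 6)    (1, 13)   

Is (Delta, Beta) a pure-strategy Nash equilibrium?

Holding the Column player at Beta: the Row player gets 15 from Delta, versus 8 from Alpha, 5 from Beta, 11 from Gamma. No profitable deviation for the Row player.
Holding the Row player at Delta: the Column player gets 14 from Beta, versus 8 from Alpha, 6 from Gamma, 13 from Delta. No profitable deviation for the Column player either.

Yes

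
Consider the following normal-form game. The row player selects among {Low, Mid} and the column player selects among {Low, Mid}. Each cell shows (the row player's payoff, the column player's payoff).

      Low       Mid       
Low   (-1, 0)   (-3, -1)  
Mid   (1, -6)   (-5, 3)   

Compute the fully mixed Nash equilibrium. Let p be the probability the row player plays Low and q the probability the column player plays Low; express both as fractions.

Each player's mixing probability is pinned down by making the *other* player indifferent.
The column player indifferent between Low and Mid: p·0 + (1−p)·(-6) = p·(-1) + (1−p)·3 ⟹ (-6) + 6p = 3 + (-4)p ⟹ p = 9/10.
The row player indifferent between Low and Mid: q·(-1) + (1−q)·(-3) = q·1 + (1−q)·(-5) ⟹ (-3) + 2q = (-5) + 6q ⟹ q = 1/2.

p = 9/10, q = 1/2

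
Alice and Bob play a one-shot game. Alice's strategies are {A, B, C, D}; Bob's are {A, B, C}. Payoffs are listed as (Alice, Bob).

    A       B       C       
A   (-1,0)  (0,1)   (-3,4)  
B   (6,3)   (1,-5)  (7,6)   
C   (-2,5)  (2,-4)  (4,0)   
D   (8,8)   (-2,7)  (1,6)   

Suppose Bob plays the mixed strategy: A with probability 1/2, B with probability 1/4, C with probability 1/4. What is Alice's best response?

B

Compute Alice's expected payoff from each pure strategy against the given mix.
A: (1/2)·(-1) + (1/4)·0 + (1/4)·(-3) = -5/4
B: (1/2)·6 + (1/4)·1 + (1/4)·7 = 5
C: (1/2)·(-2) + (1/4)·2 + (1/4)·4 = 1/2
D: (1/2)·8 + (1/4)·(-2) + (1/4)·1 = 15/4
Highest expected payoff is 5, from B.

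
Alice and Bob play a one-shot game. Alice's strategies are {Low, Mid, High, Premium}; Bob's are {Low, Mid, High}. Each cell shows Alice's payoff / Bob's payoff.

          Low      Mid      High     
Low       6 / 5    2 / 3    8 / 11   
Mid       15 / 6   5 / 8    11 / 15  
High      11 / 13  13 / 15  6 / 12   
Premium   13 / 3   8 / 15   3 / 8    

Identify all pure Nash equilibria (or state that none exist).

(Mid, High) and (High, Mid)

Find each player's best response to every opponent strategy; NE are the intersections.
Alice's best responses — vs Low: Mid (payoff 15); vs Mid: High (payoff 13); vs High: Mid (payoff 11).
Bob's best responses — vs Low: High (payoff 11); vs Mid: High (payoff 15); vs High: Mid (payoff 15); vs Premium: Mid (payoff 15).
Mutual best responses occur at (Mid, High) and (High, Mid); at each, neither player gains by switching.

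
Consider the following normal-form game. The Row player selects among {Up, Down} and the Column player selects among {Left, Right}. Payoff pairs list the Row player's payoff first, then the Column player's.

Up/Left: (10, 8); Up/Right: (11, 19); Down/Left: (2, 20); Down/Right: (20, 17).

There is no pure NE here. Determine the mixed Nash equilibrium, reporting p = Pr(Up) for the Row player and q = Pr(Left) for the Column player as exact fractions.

In a mixed NE each player is indifferent between their pure strategies, so the opponent's mix sets the indifference.
The Column player indifferent between Left and Right: p·8 + (1−p)·20 = p·19 + (1−p)·17 ⟹ 20 + (-12)p = 17 + 2p ⟹ p = 3/14.
The Row player indifferent between Up and Down: q·10 + (1−q)·11 = q·2 + (1−q)·20 ⟹ 11 + (-1)q = 20 + (-18)q ⟹ q = 9/17.

p = 3/14, q = 9/17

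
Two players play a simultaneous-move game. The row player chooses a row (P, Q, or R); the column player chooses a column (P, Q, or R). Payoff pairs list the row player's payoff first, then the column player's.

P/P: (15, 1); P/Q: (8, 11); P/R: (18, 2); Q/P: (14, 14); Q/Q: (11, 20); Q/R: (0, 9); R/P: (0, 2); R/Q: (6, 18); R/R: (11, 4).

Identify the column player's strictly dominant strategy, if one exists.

Check whether one of the column player's strategies beats all alternatives regardless of what the opponent does.
Q strictly dominates: vs P: 11 > each of {1, 2}; vs Q: 20 > each of {14, 9}; vs R: 18 > each of {2, 4}.

Q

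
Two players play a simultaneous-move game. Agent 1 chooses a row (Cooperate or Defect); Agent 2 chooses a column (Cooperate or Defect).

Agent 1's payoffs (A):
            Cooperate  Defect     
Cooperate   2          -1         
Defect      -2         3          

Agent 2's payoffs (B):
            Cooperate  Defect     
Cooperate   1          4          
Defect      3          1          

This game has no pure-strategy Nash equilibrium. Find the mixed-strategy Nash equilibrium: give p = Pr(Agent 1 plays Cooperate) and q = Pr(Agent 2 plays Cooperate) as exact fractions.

p = 2/5, q = 1/2

Each player's mixing probability is pinned down by making the *other* player indifferent.
Agent 2 indifferent between Cooperate and Defect: p·1 + (1−p)·3 = p·4 + (1−p)·1 ⟹ 3 + (-2)p = 1 + 3p ⟹ p = 2/5.
Agent 1 indifferent between Cooperate and Defect: q·2 + (1−q)·(-1) = q·(-2) + (1−q)·3 ⟹ (-1) + 3q = 3 + (-5)q ⟹ q = 1/2.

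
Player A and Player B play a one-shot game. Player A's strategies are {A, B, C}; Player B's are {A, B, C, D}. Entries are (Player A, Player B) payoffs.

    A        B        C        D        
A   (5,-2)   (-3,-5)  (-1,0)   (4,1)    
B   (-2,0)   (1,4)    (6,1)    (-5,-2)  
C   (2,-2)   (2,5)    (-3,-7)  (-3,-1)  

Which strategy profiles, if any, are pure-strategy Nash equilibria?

(A, D) and (C, B)

Find each player's best response to every opponent strategy; NE are the intersections.
Player A's best responses — vs A: A (payoff 5); vs B: C (payoff 2); vs C: B (payoff 6); vs D: A (payoff 4).
Player B's best responses — vs A: D (payoff 1); vs B: B (payoff 4); vs C: B (payoff 5).
Mutual best responses occur at (A, D) and (C, B); at each, neither player gains by switching.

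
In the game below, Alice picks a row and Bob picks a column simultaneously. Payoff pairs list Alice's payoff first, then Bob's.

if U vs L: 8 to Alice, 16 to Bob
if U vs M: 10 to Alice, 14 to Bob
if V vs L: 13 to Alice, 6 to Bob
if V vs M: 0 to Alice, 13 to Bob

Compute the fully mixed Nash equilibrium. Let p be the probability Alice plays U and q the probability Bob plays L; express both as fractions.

Each player's mixing probability is pinned down by making the *other* player indifferent.
Bob indifferent between L and M: p·16 + (1−p)·6 = p·14 + (1−p)·13 ⟹ 6 + 10p = 13 + 1p ⟹ p = 7/9.
Alice indifferent between U and V: q·8 + (1−q)·10 = q·13 + (1−q)·0 ⟹ 10 + (-2)q = 0 + 13q ⟹ q = 2/3.

p = 7/9, q = 2/3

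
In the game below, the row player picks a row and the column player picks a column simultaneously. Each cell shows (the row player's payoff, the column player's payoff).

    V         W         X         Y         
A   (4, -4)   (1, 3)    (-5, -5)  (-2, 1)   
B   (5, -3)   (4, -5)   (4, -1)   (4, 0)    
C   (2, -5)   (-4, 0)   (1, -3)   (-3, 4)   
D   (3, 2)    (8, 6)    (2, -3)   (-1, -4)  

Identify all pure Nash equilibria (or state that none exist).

Check mutual best responses: a cell is a NE iff neither player can gain by unilaterally deviating.
The row player's best responses — vs V: B (payoff 5); vs W: D (payoff 8); vs X: B (payoff 4); vs Y: B (payoff 4).
The column player's best responses — vs A: W (payoff 3); vs B: Y (payoff 0); vs C: Y (payoff 4); vs D: W (payoff 6).
Mutual best responses occur at (B, Y) and (D, W); at each, neither player gains by switching.

(B, Y) and (D, W)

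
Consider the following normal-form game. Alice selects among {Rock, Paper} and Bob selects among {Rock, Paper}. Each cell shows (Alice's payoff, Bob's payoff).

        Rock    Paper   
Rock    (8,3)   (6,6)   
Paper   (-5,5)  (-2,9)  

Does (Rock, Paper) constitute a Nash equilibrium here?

Yes

Holding Bob at Paper: Alice gets 6 from Rock, versus -2 from Paper. No profitable deviation for Alice.
Holding Alice at Rock: Bob gets 6 from Paper, versus 3 from Rock. No profitable deviation for Bob either.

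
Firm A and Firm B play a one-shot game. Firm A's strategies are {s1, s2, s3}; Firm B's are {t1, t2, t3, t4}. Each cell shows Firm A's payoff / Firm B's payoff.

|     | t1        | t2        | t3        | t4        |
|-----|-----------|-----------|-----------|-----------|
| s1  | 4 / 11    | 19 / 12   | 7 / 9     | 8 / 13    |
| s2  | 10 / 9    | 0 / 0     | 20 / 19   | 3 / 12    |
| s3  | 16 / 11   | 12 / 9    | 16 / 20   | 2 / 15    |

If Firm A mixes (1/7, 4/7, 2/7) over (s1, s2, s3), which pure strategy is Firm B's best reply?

Firm B's best reply maximizes expected payoff against the mix.
t1: (1/7)·11 + (4/7)·9 + (2/7)·11 = 69/7
t2: (1/7)·12 + (4/7)·0 + (2/7)·9 = 30/7
t3: (1/7)·9 + (4/7)·19 + (2/7)·20 = 125/7
t4: (1/7)·13 + (4/7)·12 + (2/7)·15 = 13
Highest expected payoff is 125/7, from t3.

t3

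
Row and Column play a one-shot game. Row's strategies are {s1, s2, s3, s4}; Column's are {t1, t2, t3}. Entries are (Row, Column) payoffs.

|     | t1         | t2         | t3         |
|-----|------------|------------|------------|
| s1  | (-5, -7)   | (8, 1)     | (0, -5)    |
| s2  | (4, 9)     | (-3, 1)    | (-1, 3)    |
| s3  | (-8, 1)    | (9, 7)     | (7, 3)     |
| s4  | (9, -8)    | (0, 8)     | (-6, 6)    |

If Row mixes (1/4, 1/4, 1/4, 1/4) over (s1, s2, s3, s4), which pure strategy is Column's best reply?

Compute Column's expected payoff from each pure strategy against the given mix.
t1: (1/4)·(-7) + (1/4)·9 + (1/4)·1 + (1/4)·(-8) = -5/4
t2: (1/4)·1 + (1/4)·1 + (1/4)·7 + (1/4)·8 = 17/4
t3: (1/4)·(-5) + (1/4)·3 + (1/4)·3 + (1/4)·6 = 7/4
Highest expected payoff is 17/4, from t2.

t2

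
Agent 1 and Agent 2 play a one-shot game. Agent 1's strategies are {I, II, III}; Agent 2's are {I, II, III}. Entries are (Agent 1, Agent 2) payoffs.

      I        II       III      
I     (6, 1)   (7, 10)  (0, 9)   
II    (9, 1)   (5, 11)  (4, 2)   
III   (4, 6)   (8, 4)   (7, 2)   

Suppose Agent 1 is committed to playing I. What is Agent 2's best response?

With Agent 1 fixed at I, Agent 2's payoffs are: I → 1, II → 10, III → 9.
The maximum is 10, achieved by II.

II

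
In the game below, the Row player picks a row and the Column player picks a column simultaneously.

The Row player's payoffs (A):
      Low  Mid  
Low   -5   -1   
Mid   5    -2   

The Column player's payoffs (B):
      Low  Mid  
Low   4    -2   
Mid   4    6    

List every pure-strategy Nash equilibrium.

Find each player's best response to every opponent strategy; NE are the intersections.
The Row player's best responses — vs Low: Mid (payoff 5); vs Mid: Low (payoff -1).
The Column player's best responses — vs Low: Low (payoff 4); vs Mid: Mid (payoff 6).
No cell has both players best-responding. For instance, the Row player's best reply to Low is Mid, but against Mid the Column player prefers Mid over Low.

None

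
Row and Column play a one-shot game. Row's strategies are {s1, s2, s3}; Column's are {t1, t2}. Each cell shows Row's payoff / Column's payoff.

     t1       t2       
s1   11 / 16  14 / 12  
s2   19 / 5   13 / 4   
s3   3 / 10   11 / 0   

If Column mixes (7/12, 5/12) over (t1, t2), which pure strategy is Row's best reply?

s2

Compute Row's expected payoff from each pure strategy against the given mix.
s1: (7/12)·11 + (5/12)·14 = 49/4
s2: (7/12)·19 + (5/12)·13 = 33/2
s3: (7/12)·3 + (5/12)·11 = 19/3
Highest expected payoff is 33/2, from s2.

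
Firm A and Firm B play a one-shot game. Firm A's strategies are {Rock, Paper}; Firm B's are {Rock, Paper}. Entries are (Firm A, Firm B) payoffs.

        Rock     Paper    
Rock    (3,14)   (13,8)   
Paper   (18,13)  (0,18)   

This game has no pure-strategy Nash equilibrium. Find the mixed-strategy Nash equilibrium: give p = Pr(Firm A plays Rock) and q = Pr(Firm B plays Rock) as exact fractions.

p = 5/11, q = 13/28

Each player's mixing probability is pinned down by making the *other* player indifferent.
Firm B indifferent between Rock and Paper: p·14 + (1−p)·13 = p·8 + (1−p)·18 ⟹ 13 + 1p = 18 + (-10)p ⟹ p = 5/11.
Firm A indifferent between Rock and Paper: q·3 + (1−q)·13 = q·18 + (1−q)·0 ⟹ 13 + (-10)q = 0 + 18q ⟹ q = 13/28.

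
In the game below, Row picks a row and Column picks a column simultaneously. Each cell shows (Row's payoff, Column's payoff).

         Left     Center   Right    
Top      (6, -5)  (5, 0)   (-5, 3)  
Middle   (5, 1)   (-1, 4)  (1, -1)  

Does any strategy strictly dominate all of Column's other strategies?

No strictly dominant strategy

A strategy is strictly dominant if it gives Column a strictly higher payoff than every other strategy, against every choice by the opponent.
Left is not dominant: against Top, Center gives 0 > -5.
Center is not dominant: against Top, Right gives 3 > 0.
Right is not dominant: against Middle, Left gives 1 > -1.
No single strategy is best against every opponent action.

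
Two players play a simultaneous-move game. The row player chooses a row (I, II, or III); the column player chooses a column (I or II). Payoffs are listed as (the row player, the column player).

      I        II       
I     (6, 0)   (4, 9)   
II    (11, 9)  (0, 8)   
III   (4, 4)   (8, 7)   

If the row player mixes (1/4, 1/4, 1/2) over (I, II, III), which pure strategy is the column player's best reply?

II

The column player's best reply maximizes expected payoff against the mix.
I: (1/4)·0 + (1/4)·9 + (1/2)·4 = 17/4
II: (1/4)·9 + (1/4)·8 + (1/2)·7 = 31/4
Highest expected payoff is 31/4, from II.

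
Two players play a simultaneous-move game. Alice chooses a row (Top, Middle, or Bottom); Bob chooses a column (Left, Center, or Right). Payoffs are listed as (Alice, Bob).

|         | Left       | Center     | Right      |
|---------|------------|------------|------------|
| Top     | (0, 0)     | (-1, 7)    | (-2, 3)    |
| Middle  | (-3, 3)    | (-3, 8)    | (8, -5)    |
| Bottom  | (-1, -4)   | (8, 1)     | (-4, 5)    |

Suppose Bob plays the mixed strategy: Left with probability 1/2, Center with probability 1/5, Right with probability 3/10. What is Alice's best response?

Middle

Compute Alice's expected payoff from each pure strategy against the given mix.
Top: (1/2)·0 + (1/5)·(-1) + (3/10)·(-2) = -4/5
Middle: (1/2)·(-3) + (1/5)·(-3) + (3/10)·8 = 3/10
Bottom: (1/2)·(-1) + (1/5)·8 + (3/10)·(-4) = -1/10
Highest expected payoff is 3/10, from Middle.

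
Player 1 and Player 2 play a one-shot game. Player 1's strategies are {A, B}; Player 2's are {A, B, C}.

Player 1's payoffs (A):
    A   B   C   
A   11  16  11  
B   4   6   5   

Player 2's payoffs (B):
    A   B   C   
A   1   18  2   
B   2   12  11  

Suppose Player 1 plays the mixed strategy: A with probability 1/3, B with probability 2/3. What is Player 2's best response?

Player 2's best reply maximizes expected payoff against the mix.
A: (1/3)·1 + (2/3)·2 = 5/3
B: (1/3)·18 + (2/3)·12 = 14
C: (1/3)·2 + (2/3)·11 = 8
Highest expected payoff is 14, from B.

B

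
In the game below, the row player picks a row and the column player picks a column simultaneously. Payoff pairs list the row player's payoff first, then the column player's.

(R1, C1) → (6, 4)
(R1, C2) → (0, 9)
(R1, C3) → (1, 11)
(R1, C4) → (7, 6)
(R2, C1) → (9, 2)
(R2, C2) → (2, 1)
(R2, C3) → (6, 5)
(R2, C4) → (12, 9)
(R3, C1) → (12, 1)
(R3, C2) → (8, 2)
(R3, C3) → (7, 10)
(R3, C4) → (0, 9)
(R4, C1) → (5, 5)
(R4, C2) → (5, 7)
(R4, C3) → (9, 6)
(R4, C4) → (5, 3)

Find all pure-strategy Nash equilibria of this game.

(R2, C4)

Find each player's best response to every opponent strategy; NE are the intersections.
The row player's best responses — vs C1: R3 (payoff 12); vs C2: R3 (payoff 8); vs C3: R4 (payoff 9); vs C4: R2 (payoff 12).
The column player's best responses — vs R1: C3 (payoff 11); vs R2: C4 (payoff 9); vs R3: C3 (payoff 10); vs R4: C2 (payoff 7).
The only mutual best response is (R2, C4); neither player gains by switching there.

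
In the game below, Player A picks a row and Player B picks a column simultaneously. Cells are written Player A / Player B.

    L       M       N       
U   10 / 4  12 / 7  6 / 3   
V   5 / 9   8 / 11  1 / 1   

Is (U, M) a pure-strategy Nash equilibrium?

Yes

Holding Player B at M: Player A gets 12 from U, versus 8 from V. No profitable deviation for Player A.
Holding Player A at U: Player B gets 7 from M, versus 4 from L, 3 from N. No profitable deviation for Player B either.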